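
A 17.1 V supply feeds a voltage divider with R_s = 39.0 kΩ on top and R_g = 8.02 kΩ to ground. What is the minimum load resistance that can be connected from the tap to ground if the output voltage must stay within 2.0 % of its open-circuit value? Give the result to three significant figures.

Output resistance R_th = R_s‖R_g = (39.0 × 8.02)/47.02 = 6.652 kΩ.
The fractional drop is R_th/(R_th + R_L); requiring this ≤ 0.0200 gives R_L ≥ R_th(1/0.0200 − 1) = 6.652 × 49.00 = 326 kΩ.

R_L(min) ≈ 326 kΩ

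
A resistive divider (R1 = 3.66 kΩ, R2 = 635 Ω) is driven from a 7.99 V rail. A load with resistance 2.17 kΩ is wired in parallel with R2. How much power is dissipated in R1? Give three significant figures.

P ≈ 13.6 mW

Total resistance from the source is R1 + (R2‖R_L) = 4151 Ω, so I = 7.99/4151 Ω = 1.925 mA.
P = I²·R1 = (1.925 mA)² × 3.66 kΩ = 13.6 mW.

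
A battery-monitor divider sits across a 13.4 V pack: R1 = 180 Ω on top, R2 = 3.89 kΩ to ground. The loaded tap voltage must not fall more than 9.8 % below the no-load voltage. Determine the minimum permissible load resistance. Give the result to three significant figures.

Output resistance R_th = R1‖R2 = (180 × 3890)/4070 = 172.0 Ω.
The fractional drop is R_th/(R_th + R_L); requiring this ≤ 0.0980 gives R_L ≥ R_th(1/0.0980 − 1) = 172.0 × 9.204 = 1.58 kΩ.

R_L(min) ≈ 1.58 kΩ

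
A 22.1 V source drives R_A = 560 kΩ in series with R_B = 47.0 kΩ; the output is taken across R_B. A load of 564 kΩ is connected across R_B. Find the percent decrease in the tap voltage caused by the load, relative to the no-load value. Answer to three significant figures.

The divider's output (Thévenin) resistance is R_A‖R_B = 43.36 kΩ.
Fractional drop under load = R_th/(R_th + R_L) = 43.36 / (43.36 + 564) = 0.07139.
So the output falls by 7.14 %.

7.14 %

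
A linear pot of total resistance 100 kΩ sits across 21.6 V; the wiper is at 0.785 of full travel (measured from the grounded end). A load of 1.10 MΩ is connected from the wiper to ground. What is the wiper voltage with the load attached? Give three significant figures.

V ≈ 16.7 V

The wiper splits the pot into (1−α)R = 21.50 kΩ above and αR = 78.50 kΩ below.
Lower section ‖ load = 73.27 kΩ.
V_wiper = 21.6 × 73.27/(21.50 + 73.27) = 16.7 V.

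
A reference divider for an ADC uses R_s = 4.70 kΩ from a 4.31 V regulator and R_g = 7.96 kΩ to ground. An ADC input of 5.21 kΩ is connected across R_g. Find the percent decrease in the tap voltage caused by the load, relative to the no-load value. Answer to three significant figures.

36.2 %

The divider's output (Thévenin) resistance is R_s‖R_g = 2.955 kΩ.
Fractional drop under load = R_th/(R_th + R_L) = 2.955 / (2.955 + 5.21) = 0.3619.
So the output falls by 36.2 %.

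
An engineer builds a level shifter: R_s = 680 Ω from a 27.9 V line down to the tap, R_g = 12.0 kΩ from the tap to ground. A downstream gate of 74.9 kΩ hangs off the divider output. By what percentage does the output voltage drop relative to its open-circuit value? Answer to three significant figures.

0.852 %

The divider's output (Thévenin) resistance is R_s‖R_g = 643.5 Ω.
Fractional drop under load = R_th/(R_th + R_L) = 643.5 / (643.5 + 74900) = 0.008519.
So the output falls by 0.852 %.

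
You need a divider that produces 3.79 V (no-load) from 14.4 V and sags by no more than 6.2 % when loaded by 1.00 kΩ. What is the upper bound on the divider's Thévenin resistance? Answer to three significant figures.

R_th ≤ 66.1 Ω

Loading drop = R_th/(R_th + R_L) ≤ 0.0620, so R_th ≤ R_L · ε/(1−ε) = 1.00 kΩ × 0.0620/0.9380 = 66.1 Ω.
(Any R1, R2 with R2/(R1+R2) = 0.263 and R1‖R2 ≤ 66.1 Ω will meet the spec.)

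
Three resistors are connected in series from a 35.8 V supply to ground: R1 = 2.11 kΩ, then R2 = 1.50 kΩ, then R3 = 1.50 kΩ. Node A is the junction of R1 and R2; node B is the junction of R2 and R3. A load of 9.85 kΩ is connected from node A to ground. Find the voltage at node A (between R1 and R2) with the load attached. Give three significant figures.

Below node A the series string R2+R3 = 3.000 kΩ sits in parallel with the 9.85 kΩ load: 2.300 kΩ.
V_A = 35.8 × 2.300/(2.11 + 2.300) = 18.7 V.

V ≈ 18.7 V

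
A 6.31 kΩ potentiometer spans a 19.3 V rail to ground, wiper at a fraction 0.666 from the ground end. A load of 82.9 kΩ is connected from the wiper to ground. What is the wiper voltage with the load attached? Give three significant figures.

The wiper splits the pot into (1−α)R = 2.108 kΩ above and αR = 4.202 kΩ below.
Lower section ‖ load = 4.000 kΩ.
V_wiper = 19.3 × 4.000/(2.108 + 4.000) = 12.6 V.

V ≈ 12.6 V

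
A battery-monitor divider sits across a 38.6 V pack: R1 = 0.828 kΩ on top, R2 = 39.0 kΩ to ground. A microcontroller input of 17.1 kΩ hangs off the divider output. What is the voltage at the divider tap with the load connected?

The load sits in parallel with R2: R2‖R_L = (39000 × 17100) / (39000 + 17100) = 11890 Ω.
V_out = 38.6 × 11890 / (828 + 11890) = 38.6 × 11890/12720 = 36.1 V.

V_out ≈ 36.1 V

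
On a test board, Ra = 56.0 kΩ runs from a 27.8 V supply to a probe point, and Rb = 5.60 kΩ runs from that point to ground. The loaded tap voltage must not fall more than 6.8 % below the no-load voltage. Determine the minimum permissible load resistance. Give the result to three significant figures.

Output resistance R_th = Ra‖Rb = (56.0 × 5.60)/61.60 = 5.091 kΩ.
The fractional drop is R_th/(R_th + R_L); requiring this ≤ 0.0680 gives R_L ≥ R_th(1/0.0680 − 1) = 5.091 × 13.71 = 69.8 kΩ.

R_L(min) ≈ 69.8 kΩ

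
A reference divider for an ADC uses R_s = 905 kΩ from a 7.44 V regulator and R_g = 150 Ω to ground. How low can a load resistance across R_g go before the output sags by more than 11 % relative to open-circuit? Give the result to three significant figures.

Output resistance R_th = R_s‖R_g = (905000 × 150)/905200 = 150.0 Ω.
The fractional drop is R_th/(R_th + R_L); requiring this ≤ 0.110 gives R_L ≥ R_th(1/0.110 − 1) = 150.0 × 8.091 = 1.21 kΩ.

R_L(min) ≈ 1.21 kΩ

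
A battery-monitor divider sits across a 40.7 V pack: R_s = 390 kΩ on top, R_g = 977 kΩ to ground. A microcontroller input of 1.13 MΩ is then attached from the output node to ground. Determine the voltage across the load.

V_out ≈ 23.3 V

The load sits in parallel with R_g: R_g‖R_L = (977 × 1130) / (977 + 1130) = 524.0 kΩ.
V_out = 40.7 × 524.0 / (390 + 524.0) = 40.7 × 524.0/914.0 = 23.3 V.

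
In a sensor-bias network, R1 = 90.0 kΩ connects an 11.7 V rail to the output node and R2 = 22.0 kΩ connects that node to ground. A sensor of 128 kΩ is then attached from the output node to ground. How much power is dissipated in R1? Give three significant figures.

P ≈ 1.04 mW

Total resistance from the source is R1 + (R2‖R_L) = 108.8 kΩ, so I = 11.7/108.8 kΩ = 0.1076 mA.
P = I²·R1 = (0.1076 mA)² × 90.0 kΩ = 1.04 mW.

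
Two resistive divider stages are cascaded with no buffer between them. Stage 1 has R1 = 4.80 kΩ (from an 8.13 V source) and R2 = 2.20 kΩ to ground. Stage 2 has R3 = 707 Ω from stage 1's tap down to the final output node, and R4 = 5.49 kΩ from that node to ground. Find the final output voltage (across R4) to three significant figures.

Stage 2 presents R3+R4 = 6197 Ω as a load on stage 1's tap.
Stage 1's lower leg becomes R2‖(R3+R4) = 1624 Ω, so V_mid = 8.13 × 1624/6424 = 2.055 V.
Stage 2 is itself unloaded: V_out = V_mid × R4/(R3+R4) = 2.055 × 5490/6197 = 1.82 V.

V_out ≈ 1.82 V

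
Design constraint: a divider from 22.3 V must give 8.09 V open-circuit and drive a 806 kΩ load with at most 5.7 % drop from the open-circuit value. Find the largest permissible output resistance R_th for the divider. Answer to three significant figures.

Loading drop = R_th/(R_th + R_L) ≤ 0.0570, so R_th ≤ R_L · ε/(1−ε) = 806 kΩ × 0.0570/0.9430 = 48.7 kΩ.
(Any R1, R2 with R2/(R1+R2) = 0.363 and R1‖R2 ≤ 48.7 kΩ will meet the spec.)

R_th ≤ 48.7 kΩ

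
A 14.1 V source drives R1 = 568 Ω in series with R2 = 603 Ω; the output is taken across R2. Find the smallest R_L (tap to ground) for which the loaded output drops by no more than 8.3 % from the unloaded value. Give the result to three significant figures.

Output resistance R_th = R1‖R2 = (568 × 603)/1171 = 292.5 Ω.
The fractional drop is R_th/(R_th + R_L); requiring this ≤ 0.0830 gives R_L ≥ R_th(1/0.0830 − 1) = 292.5 × 11.05 = 3.23 kΩ.

R_L(min) ≈ 3.23 kΩ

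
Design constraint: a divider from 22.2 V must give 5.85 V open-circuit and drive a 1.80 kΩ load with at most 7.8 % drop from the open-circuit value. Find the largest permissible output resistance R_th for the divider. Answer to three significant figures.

R_th ≤ 152 Ω

Loading drop = R_th/(R_th + R_L) ≤ 0.0780, so R_th ≤ R_L · ε/(1−ε) = 1.80 kΩ × 0.0780/0.9220 = 152 Ω.
(Any R1, R2 with R2/(R1+R2) = 0.264 and R1‖R2 ≤ 152 Ω will meet the spec.)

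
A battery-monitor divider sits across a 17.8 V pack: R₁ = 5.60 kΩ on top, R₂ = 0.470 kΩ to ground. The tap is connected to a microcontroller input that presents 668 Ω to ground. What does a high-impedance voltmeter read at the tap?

V_out ≈ 0.836 V

The load sits in parallel with R₂: R₂‖R_L = (470 × 668) / (470 + 668) = 275.9 Ω.
V_out = 17.8 × 275.9 / (5600 + 275.9) = 17.8 × 275.9/5876 = 0.836 V.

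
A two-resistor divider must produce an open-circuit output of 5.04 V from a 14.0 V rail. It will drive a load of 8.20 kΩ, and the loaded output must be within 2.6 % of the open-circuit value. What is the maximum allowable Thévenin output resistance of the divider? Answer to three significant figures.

R_th ≤ 219 Ω

Loading drop = R_th/(R_th + R_L) ≤ 0.0260, so R_th ≤ R_L · ε/(1−ε) = 8.20 kΩ × 0.0260/0.9740 = 219 Ω.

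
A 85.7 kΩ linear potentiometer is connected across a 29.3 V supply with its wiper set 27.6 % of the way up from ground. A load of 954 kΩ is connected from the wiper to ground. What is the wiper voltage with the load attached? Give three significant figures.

V ≈ 7.94 V

The wiper splits the pot into (1−α)R = 62.05 kΩ above and αR = 23.65 kΩ below.
Lower section ‖ load = 23.08 kΩ.
V_wiper = 29.3 × 23.08/(62.05 + 23.08) = 7.94 V.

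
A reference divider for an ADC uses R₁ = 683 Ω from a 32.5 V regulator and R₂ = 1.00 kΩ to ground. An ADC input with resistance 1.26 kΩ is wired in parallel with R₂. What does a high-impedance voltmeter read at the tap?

The load sits in parallel with R₂: R₂‖R_L = (1000 × 1260) / (1000 + 1260) = 557.5 Ω.
V_out = 32.5 × 557.5 / (683 + 557.5) = 32.5 × 557.5/1241 = 14.6 V.
(Unloaded it would have been 19.3 V.)

V_out ≈ 14.6 V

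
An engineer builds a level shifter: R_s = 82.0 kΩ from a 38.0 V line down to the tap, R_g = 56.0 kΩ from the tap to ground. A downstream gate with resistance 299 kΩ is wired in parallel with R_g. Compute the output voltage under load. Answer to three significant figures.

The load sits in parallel with R_g: R_g‖R_L = (56.0 × 299) / (56.0 + 299) = 47.17 kΩ.
V_out = 38.0 × 47.17 / (82.0 + 47.17) = 38.0 × 47.17/129.2 = 13.9 V.
(Unloaded it would have been 15.4 V.)

V_out ≈ 13.9 V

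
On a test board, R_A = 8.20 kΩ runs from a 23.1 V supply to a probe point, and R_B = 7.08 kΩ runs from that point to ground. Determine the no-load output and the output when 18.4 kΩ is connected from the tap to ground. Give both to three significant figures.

Open-circuit: V = 23.1 × 7.08/(8.20 + 7.08) = 10.7 V.
With the load, R_B becomes R_B‖R_L = 5.113 kΩ, so V = 23.1 × 5.113/13.31 = 8.87 V.

Unloaded: 10.7 V; loaded: 8.87 V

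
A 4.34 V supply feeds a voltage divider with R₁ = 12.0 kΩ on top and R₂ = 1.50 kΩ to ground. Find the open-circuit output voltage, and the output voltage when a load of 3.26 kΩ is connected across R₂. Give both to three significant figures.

Unloaded: 0.482 V; loaded: 0.342 V

Open-circuit: V = 4.34 × 1.50/(12.0 + 1.50) = 0.482 V.
With the load, R₂ becomes R₂‖R_L = 1.027 kΩ, so V = 4.34 × 1.027/13.03 = 0.342 V.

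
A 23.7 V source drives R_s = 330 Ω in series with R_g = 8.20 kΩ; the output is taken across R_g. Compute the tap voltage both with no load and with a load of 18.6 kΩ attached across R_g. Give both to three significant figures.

Open-circuit: V = 23.7 × 8200/(330 + 8200) = 22.8 V.
With the load, R_g becomes R_g‖R_L = 5691 Ω, so V = 23.7 × 5691/6021 = 22.4 V.

Unloaded: 22.8 V; loaded: 22.4 V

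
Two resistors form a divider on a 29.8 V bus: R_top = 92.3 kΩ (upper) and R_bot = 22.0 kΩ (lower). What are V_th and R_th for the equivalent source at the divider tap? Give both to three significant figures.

V_th = 5.74 V, R_th = 17.8 kΩ

V_th is the open-circuit tap voltage: 29.8 × 22.0/(92.3 + 22.0) = 5.74 V.
With the supply zeroed, R_top and R_bot appear in parallel from the tap: R_th = R_top‖R_bot = (92.3 × 22.0)/114.3 = 17.8 kΩ.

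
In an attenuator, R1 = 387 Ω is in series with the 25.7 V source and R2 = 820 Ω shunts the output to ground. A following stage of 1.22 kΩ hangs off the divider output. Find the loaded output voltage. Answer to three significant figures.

V_out ≈ 14.4 V

The load sits in parallel with R2: R2‖R_L = (820 × 1220) / (820 + 1220) = 490.4 Ω.
V_out = 25.7 × 490.4 / (387 + 490.4) = 25.7 × 490.4/877.4 = 14.4 V.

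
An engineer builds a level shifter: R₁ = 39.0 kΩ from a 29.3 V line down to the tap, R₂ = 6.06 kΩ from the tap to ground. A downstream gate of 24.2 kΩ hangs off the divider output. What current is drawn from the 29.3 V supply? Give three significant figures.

I ≈ 0.668 mA

R₂‖R_L = 4.846 kΩ, so the source sees R₁ + R₂‖R_L = 43.85 kΩ.
I = 29.3 V / 43.85 kΩ = 0.668 mA.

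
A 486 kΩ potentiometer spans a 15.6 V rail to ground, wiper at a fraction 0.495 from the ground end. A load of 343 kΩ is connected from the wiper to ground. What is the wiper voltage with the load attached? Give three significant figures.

The wiper splits the pot into (1−α)R = 245.4 kΩ above and αR = 240.6 kΩ below.
Lower section ‖ load = 141.4 kΩ.
V_wiper = 15.6 × 141.4/(245.4 + 141.4) = 5.70 V.

V ≈ 5.70 V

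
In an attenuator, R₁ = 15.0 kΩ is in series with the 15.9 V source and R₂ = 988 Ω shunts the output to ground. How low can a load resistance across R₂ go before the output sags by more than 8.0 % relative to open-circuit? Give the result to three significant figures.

R_L(min) ≈ 10.7 kΩ

Output resistance R_th = R₁‖R₂ = (15000 × 988)/15990 = 926.9 Ω.
The fractional drop is R_th/(R_th + R_L); requiring this ≤ 0.0800 gives R_L ≥ R_th(1/0.0800 − 1) = 926.9 × 11.50 = 10.7 kΩ.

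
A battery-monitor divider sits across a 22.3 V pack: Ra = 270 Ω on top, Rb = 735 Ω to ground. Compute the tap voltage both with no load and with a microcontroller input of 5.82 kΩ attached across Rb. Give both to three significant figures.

Open-circuit: V = 22.3 × 735/(270 + 735) = 16.3 V.
With the load, Rb becomes Rb‖R_L = 652.6 Ω, so V = 22.3 × 652.6/922.6 = 15.8 V.

Unloaded: 16.3 V; loaded: 15.8 V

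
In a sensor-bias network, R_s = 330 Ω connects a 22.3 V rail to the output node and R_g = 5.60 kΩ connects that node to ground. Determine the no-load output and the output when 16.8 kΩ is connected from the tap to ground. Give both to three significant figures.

Open-circuit: V = 22.3 × 5600/(330 + 5600) = 21.1 V.
With the load, R_g becomes R_g‖R_L = 4200 Ω, so V = 22.3 × 4200/4530 = 20.7 V.

Unloaded: 21.1 V; loaded: 20.7 V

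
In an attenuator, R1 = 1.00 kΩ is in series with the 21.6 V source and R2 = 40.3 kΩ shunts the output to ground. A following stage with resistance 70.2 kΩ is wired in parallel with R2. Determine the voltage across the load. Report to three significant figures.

The load sits in parallel with R2: R2‖R_L = (40.3 × 70.2) / (40.3 + 70.2) = 25.60 kΩ.
V_out = 21.6 × 25.60 / (1.00 + 25.60) = 21.6 × 25.60/26.60 = 20.8 V.

V_out ≈ 20.8 V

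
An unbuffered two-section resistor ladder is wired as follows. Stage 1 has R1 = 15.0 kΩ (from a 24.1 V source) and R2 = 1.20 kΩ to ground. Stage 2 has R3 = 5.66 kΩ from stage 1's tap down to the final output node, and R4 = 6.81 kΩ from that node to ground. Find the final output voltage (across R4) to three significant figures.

V_out ≈ 0.895 V

Stage 2 presents R3+R4 = 12.47 kΩ as a load on stage 1's tap.
Stage 1's lower leg becomes R2‖(R3+R4) = 1.095 kΩ, so V_mid = 24.1 × 1.095/16.09 = 1.639 V.
Stage 2 is itself unloaded: V_out = V_mid × R4/(R3+R4) = 1.639 × 6.81/12.47 = 0.895 V.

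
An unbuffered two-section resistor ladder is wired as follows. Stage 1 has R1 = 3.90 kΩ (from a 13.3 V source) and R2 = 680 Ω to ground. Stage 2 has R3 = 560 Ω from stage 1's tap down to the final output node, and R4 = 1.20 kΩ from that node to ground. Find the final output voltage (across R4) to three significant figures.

Stage 2 presents R3+R4 = 1760 Ω as a load on stage 1's tap.
Stage 1's lower leg becomes R2‖(R3+R4) = 490.5 Ω, so V_mid = 13.3 × 490.5/4390 = 1.486 V.
Stage 2 is itself unloaded: V_out = V_mid × R4/(R3+R4) = 1.486 × 1200/1760 = 1.01 V.

V_out ≈ 1.01 V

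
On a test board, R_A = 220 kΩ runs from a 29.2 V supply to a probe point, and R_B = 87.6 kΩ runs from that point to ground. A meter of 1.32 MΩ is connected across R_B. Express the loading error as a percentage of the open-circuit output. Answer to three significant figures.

4.53 %

The divider's output (Thévenin) resistance is R_A‖R_B = 62.65 kΩ.
Fractional drop under load = R_th/(R_th + R_L) = 62.65 / (62.65 + 1320) = 0.04531.
So the output falls by 4.53 %.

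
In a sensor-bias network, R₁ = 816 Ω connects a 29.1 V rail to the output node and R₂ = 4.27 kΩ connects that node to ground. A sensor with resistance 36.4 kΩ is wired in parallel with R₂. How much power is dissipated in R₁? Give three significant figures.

Total resistance from the source is R₁ + (R₂‖R_L) = 4638 Ω, so I = 29.1/4638 Ω = 6.275 mA.
P = I²·R₁ = (6.275 mA)² × 816 Ω = 32.1 mW.

P ≈ 32.1 mW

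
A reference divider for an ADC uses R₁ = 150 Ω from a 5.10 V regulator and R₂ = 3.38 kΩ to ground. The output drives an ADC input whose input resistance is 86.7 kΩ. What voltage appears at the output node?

V_out ≈ 4.88 V

The load sits in parallel with R₂: R₂‖R_L = (3380 × 86700) / (3380 + 86700) = 3253 Ω.
V_out = 5.10 × 3253 / (150 + 3253) = 5.10 × 3253/3403 = 4.88 V.
(Unloaded it would have been 4.88 V.)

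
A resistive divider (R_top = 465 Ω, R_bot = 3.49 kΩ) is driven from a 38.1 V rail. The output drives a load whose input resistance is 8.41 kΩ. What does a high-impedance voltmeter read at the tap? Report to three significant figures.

The load sits in parallel with R_bot: R_bot‖R_L = (3490 × 8410) / (3490 + 8410) = 2466 Ω.
V_out = 38.1 × 2466 / (465 + 2466) = 38.1 × 2466/2931 = 32.1 V.

V_out ≈ 32.1 V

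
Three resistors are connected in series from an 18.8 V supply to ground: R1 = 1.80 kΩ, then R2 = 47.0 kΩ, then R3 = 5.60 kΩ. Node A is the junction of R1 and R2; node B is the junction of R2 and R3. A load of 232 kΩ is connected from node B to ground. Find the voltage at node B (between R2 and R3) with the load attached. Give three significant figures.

V ≈ 1.89 V

At node B, R3 is in parallel with the load: R3‖R_L = 5.468 kΩ.
Below node A the resistance is R2 + (R3‖R_L) = 52.47 kΩ, so V_A = 18.8 × 52.47/54.27 = 18.18 V.
Then V_B = V_A × (R3‖R_L)/(R2 + R3‖R_L) = 18.18 × 5.468/52.47 = 1.89 V.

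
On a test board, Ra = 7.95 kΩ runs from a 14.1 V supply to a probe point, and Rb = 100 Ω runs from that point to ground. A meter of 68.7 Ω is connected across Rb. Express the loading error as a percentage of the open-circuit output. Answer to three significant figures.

Unloaded V = 14.1 × 100/8050 = 0.1752 V.
Loaded: Rb‖R_L = 40.72 Ω, giving V = 14.1 × 40.72/7991 = 0.07186 V.
Drop = (0.1752 − 0.07186) / 0.1752 = 59.0 %.

59.0 %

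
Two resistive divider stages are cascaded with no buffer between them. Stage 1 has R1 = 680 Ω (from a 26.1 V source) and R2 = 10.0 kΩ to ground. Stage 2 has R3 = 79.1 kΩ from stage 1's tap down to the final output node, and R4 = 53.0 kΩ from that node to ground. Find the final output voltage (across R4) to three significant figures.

V_out ≈ 9.76 V

Stage 2 presents R3+R4 = 132100 Ω as a load on stage 1's tap.
Stage 1's lower leg becomes R2‖(R3+R4) = 9296 Ω, so V_mid = 26.1 × 9296/9976 = 24.32 V.
Stage 2 is itself unloaded: V_out = V_mid × R4/(R3+R4) = 24.32 × 53000/132100 = 9.76 V.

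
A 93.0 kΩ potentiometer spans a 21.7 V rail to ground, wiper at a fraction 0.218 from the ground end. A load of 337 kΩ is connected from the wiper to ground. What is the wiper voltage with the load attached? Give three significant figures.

The wiper splits the pot into (1−α)R = 72.73 kΩ above and αR = 20.27 kΩ below.
Lower section ‖ load = 19.12 kΩ.
V_wiper = 21.7 × 19.12/(72.73 + 19.12) = 4.52 V.

V ≈ 4.52 V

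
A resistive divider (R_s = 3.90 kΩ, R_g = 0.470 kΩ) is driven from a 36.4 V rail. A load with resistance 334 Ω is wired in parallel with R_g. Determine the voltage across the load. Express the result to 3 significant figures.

The load sits in parallel with R_g: R_g‖R_L = (470 × 334) / (470 + 334) = 195.2 Ω.
V_out = 36.4 × 195.2 / (3900 + 195.2) = 36.4 × 195.2/4095 = 1.74 V.

V_out ≈ 1.74 V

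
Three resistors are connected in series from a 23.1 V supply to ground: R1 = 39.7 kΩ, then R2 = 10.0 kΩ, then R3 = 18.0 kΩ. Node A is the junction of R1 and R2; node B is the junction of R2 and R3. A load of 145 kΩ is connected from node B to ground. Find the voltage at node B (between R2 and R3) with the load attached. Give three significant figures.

At node B, R3 is in parallel with the load: R3‖R_L = 16.01 kΩ.
Below node A the resistance is R2 + (R3‖R_L) = 26.01 kΩ, so V_A = 23.1 × 26.01/65.71 = 9.144 V.
Then V_B = V_A × (R3‖R_L)/(R2 + R3‖R_L) = 9.144 × 16.01/26.01 = 5.63 V.

V ≈ 5.63 V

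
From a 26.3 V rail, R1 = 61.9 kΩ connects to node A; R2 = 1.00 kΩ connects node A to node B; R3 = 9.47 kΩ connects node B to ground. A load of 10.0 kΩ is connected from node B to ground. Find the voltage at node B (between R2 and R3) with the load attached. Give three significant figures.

At node B, R3 is in parallel with the load: R3‖R_L = 4.864 kΩ.
Below node A the resistance is R2 + (R3‖R_L) = 5.864 kΩ, so V_A = 26.3 × 5.864/67.76 = 2.276 V.
Then V_B = V_A × (R3‖R_L)/(R2 + R3‖R_L) = 2.276 × 4.864/5.864 = 1.89 V.

V ≈ 1.89 V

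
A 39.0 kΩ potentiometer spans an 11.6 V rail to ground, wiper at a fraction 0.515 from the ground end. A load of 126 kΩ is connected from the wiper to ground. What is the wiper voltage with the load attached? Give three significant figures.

The wiper splits the pot into (1−α)R = 18.91 kΩ above and αR = 20.09 kΩ below.
Lower section ‖ load = 17.32 kΩ.
V_wiper = 11.6 × 17.32/(18.91 + 17.32) = 5.55 V.

V ≈ 5.55 V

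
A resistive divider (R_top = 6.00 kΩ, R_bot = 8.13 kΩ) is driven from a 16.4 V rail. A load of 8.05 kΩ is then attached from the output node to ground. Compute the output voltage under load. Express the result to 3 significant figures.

The load sits in parallel with R_bot: R_bot‖R_L = (8.13 × 8.05) / (8.13 + 8.05) = 4.045 kΩ.
V_out = 16.4 × 4.045 / (6.00 + 4.045) = 16.4 × 4.045/10.04 = 6.60 V.

V_out ≈ 6.60 V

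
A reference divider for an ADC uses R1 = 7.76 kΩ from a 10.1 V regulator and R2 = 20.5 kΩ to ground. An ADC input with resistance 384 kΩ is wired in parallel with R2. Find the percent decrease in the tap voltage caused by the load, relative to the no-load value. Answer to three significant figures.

The divider's output (Thévenin) resistance is R1‖R2 = 5.629 kΩ.
Fractional drop under load = R_th/(R_th + R_L) = 5.629 / (5.629 + 384) = 0.01445.
So the output falls by 1.44 %.

1.44 %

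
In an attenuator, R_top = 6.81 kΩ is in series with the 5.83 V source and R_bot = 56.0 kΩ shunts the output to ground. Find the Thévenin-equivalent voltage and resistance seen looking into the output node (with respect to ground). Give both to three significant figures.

V_th = 5.20 V, R_th = 6.07 kΩ

V_th is the open-circuit tap voltage: 5.83 × 56.0/(6.81 + 56.0) = 5.20 V.
With the supply zeroed, R_top and R_bot appear in parallel from the tap: R_th = R_top‖R_bot = (6.81 × 56.0)/62.81 = 6.07 kΩ.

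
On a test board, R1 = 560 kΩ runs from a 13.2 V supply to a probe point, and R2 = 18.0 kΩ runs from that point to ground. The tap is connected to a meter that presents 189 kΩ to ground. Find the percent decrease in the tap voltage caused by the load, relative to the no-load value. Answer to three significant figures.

The divider's output (Thévenin) resistance is R1‖R2 = 17.44 kΩ.
Fractional drop under load = R_th/(R_th + R_L) = 17.44 / (17.44 + 189) = 0.08448.
So the output falls by 8.45 %.

8.45 %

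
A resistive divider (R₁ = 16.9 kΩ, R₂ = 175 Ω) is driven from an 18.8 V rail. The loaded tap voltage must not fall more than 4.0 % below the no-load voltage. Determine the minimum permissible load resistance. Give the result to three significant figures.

Output resistance R_th = R₁‖R₂ = (16900 × 175)/17080 = 173.2 Ω.
The fractional drop is R_th/(R_th + R_L); requiring this ≤ 0.0400 gives R_L ≥ R_th(1/0.0400 − 1) = 173.2 × 24.00 = 4.16 kΩ.

R_L(min) ≈ 4.16 kΩ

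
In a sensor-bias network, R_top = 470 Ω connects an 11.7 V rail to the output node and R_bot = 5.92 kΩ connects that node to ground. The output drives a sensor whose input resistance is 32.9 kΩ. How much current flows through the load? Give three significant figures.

I_L ≈ 0.325 mA

R_bot‖R_L = 5017 Ω; V_out = 11.7 × 5017/5487 = 10.70 V.
I_L = V_out / R_L = 10.70 / 32.9 kΩ = 0.325 mA.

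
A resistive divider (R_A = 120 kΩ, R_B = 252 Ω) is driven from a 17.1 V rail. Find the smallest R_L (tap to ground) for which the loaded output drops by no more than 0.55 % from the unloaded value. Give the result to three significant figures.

Output resistance R_th = R_A‖R_B = (120000 × 252)/120300 = 251.5 Ω.
The fractional drop is R_th/(R_th + R_L); requiring this ≤ 0.00550 gives R_L ≥ R_th(1/0.00550 − 1) = 251.5 × 180.8 = 45.5 kΩ.

R_L(min) ≈ 45.5 kΩ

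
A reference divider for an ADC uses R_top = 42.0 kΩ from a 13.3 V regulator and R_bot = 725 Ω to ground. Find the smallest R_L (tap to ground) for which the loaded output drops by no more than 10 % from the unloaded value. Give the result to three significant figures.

R_L(min) ≈ 6.41 kΩ

Output resistance R_th = R_top‖R_bot = (42000 × 725)/42720 = 712.7 Ω.
The fractional drop is R_th/(R_th + R_L); requiring this ≤ 0.100 gives R_L ≥ R_th(1/0.100 − 1) = 712.7 × 9.000 = 6.41 kΩ.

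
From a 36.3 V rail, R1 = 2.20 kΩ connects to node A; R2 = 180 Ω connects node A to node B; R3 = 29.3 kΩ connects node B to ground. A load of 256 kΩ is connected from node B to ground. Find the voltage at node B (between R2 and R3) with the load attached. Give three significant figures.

At node B, R3 is in parallel with the load: R3‖R_L = 26290 Ω.
Below node A the resistance is R2 + (R3‖R_L) = 26470 Ω, so V_A = 36.3 × 26470/28670 = 33.51 V.
Then V_B = V_A × (R3‖R_L)/(R2 + R3‖R_L) = 33.51 × 26290/26470 = 33.3 V.

V ≈ 33.3 V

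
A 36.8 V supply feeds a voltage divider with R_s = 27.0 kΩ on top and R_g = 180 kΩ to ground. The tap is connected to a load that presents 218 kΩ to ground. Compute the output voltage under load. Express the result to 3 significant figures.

V_out ≈ 28.9 V

The load sits in parallel with R_g: R_g‖R_L = (180 × 218) / (180 + 218) = 98.59 kΩ.
V_out = 36.8 × 98.59 / (27.0 + 98.59) = 36.8 × 98.59/125.6 = 28.9 V.
(Unloaded it would have been 32.0 V.)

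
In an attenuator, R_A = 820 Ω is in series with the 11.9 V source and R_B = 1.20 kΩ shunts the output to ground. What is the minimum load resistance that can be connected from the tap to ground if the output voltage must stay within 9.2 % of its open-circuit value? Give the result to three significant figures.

R_L(min) ≈ 4.81 kΩ

Output resistance R_th = R_A‖R_B = (820 × 1200)/2020 = 487.1 Ω.
The fractional drop is R_th/(R_th + R_L); requiring this ≤ 0.0920 gives R_L ≥ R_th(1/0.0920 − 1) = 487.1 × 9.870 = 4.81 kΩ.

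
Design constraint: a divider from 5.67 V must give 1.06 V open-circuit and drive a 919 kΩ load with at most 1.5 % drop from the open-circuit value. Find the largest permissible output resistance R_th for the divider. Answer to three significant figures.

R_th ≤ 14.0 kΩ

Loading drop = R_th/(R_th + R_L) ≤ 0.0150, so R_th ≤ R_L · ε/(1−ε) = 919 kΩ × 0.0150/0.9850 = 14.0 kΩ.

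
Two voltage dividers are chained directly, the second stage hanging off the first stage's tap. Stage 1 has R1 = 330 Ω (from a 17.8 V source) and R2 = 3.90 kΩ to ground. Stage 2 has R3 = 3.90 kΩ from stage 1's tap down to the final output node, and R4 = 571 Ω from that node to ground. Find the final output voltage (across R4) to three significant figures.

V_out ≈ 1.96 V

Stage 2 presents R3+R4 = 4471 Ω as a load on stage 1's tap.
Stage 1's lower leg becomes R2‖(R3+R4) = 2083 Ω, so V_mid = 17.8 × 2083/2413 = 15.37 V.
Stage 2 is itself unloaded: V_out = V_mid × R4/(R3+R4) = 15.37 × 571/4471 = 1.96 V.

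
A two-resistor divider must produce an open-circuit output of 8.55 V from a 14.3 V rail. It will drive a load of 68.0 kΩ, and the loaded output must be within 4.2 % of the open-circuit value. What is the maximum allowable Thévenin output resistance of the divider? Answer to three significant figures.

Loading drop = R_th/(R_th + R_L) ≤ 0.0420, so R_th ≤ R_L · ε/(1−ε) = 68.0 kΩ × 0.0420/0.9580 = 2.98 kΩ.

R_th ≤ 2.98 kΩ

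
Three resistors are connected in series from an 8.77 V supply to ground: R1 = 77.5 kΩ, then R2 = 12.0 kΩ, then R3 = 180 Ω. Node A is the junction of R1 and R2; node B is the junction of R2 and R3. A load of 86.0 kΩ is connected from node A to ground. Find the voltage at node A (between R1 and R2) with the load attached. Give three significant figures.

Below node A the series string R2+R3 = 12180 Ω sits in parallel with the 86000 Ω load: 10670 Ω.
V_A = 8.77 × 10670/(77500 + 10670) = 1.06 V.

V ≈ 1.06 V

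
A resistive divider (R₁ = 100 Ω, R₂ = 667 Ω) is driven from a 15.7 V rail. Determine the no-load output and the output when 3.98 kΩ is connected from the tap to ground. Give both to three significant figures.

Open-circuit: V = 15.7 × 667/(100 + 667) = 13.7 V.
With the load, R₂ becomes R₂‖R_L = 571.3 Ω, so V = 15.7 × 571.3/671.3 = 13.4 V.

Unloaded: 13.7 V; loaded: 13.4 V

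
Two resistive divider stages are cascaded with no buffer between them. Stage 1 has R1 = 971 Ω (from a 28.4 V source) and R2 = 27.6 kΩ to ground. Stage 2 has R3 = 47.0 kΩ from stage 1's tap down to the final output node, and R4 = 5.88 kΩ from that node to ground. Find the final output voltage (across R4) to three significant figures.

Stage 2 presents R3+R4 = 52880 Ω as a load on stage 1's tap.
Stage 1's lower leg becomes R2‖(R3+R4) = 18130 Ω, so V_mid = 28.4 × 18130/19110 = 26.96 V.
Stage 2 is itself unloaded: V_out = V_mid × R4/(R3+R4) = 26.96 × 5880/52880 = 3.00 V.

V_out ≈ 3.00 V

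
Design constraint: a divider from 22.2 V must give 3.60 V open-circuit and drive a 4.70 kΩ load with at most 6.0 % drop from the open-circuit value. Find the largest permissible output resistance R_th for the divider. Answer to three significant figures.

R_th ≤ 300 Ω

Loading drop = R_th/(R_th + R_L) ≤ 0.0600, so R_th ≤ R_L · ε/(1−ε) = 4.70 kΩ × 0.0600/0.9400 = 300 Ω.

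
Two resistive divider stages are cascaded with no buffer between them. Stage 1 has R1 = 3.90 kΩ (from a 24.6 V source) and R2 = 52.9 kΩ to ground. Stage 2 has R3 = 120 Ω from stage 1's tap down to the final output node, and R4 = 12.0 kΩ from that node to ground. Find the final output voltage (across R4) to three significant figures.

V_out ≈ 17.5 V

Stage 2 presents R3+R4 = 12120 Ω as a load on stage 1's tap.
Stage 1's lower leg becomes R2‖(R3+R4) = 9861 Ω, so V_mid = 24.6 × 9861/13760 = 17.63 V.
Stage 2 is itself unloaded: V_out = V_mid × R4/(R3+R4) = 17.63 × 12000/12120 = 17.5 V.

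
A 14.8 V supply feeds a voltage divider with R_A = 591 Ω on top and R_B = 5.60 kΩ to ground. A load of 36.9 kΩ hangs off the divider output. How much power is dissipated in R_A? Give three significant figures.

Total resistance from the source is R_A + (R_B‖R_L) = 5453 Ω, so I = 14.8/5453 Ω = 2.714 mA.
P = I²·R_A = (2.714 mA)² × 591 Ω = 4.35 mW.

P ≈ 4.35 mW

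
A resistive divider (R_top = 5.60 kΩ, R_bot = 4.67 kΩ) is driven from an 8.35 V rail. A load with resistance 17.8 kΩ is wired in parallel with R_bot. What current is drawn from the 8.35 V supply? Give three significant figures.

R_bot‖R_L = 3.699 kΩ, so the source sees R_top + R_bot‖R_L = 9.299 kΩ.
I = 8.35 V / 9.299 kΩ = 0.898 mA.

I ≈ 0.898 mA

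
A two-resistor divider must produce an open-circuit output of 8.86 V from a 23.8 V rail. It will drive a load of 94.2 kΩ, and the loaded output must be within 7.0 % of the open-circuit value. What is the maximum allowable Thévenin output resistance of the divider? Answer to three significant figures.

R_th ≤ 7.09 kΩ

Loading drop = R_th/(R_th + R_L) ≤ 0.0700, so R_th ≤ R_L · ε/(1−ε) = 94.2 kΩ × 0.0700/0.9300 = 7.09 kΩ.
(Any R1, R2 with R2/(R1+R2) = 0.372 and R1‖R2 ≤ 7.09 kΩ will meet the spec.)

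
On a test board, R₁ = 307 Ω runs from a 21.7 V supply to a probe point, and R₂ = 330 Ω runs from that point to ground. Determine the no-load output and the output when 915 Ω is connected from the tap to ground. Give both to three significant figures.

Unloaded: 11.2 V; loaded: 9.58 V

Open-circuit: V = 21.7 × 330/(307 + 330) = 11.2 V.
With the load, R₂ becomes R₂‖R_L = 242.5 Ω, so V = 21.7 × 242.5/549.5 = 9.58 V.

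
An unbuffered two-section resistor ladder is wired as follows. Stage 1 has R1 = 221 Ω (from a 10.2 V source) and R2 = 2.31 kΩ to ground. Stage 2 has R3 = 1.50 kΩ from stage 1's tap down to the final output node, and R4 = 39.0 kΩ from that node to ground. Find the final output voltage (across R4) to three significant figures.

V_out ≈ 8.92 V

Stage 2 presents R3+R4 = 40500 Ω as a load on stage 1's tap.
Stage 1's lower leg becomes R2‖(R3+R4) = 2185 Ω, so V_mid = 10.2 × 2185/2406 = 9.263 V.
Stage 2 is itself unloaded: V_out = V_mid × R4/(R3+R4) = 9.263 × 39000/40500 = 8.92 V.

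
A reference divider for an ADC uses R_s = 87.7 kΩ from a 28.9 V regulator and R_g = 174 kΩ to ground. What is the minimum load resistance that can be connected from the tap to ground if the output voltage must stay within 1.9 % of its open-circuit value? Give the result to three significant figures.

R_L(min) ≈ 3.01 MΩ

Output resistance R_th = R_s‖R_g = (87.7 × 174)/261.7 = 58.31 kΩ.
The fractional drop is R_th/(R_th + R_L); requiring this ≤ 0.0190 gives R_L ≥ R_th(1/0.0190 − 1) = 58.31 × 51.63 = 3.01 MΩ.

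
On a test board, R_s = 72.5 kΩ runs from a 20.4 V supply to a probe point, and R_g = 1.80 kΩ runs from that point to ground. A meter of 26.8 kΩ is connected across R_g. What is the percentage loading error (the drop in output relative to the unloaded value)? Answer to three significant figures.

6.15 %

The divider's output (Thévenin) resistance is R_s‖R_g = 1.756 kΩ.
Fractional drop under load = R_th/(R_th + R_L) = 1.756 / (1.756 + 26.8) = 0.06151.
So the output falls by 6.15 %.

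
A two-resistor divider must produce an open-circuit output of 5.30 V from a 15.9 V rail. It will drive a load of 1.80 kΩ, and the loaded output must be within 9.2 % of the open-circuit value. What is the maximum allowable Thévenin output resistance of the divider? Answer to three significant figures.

Loading drop = R_th/(R_th + R_L) ≤ 0.0920, so R_th ≤ R_L · ε/(1−ε) = 1.80 kΩ × 0.0920/0.9080 = 182 Ω.

R_th ≤ 182 Ω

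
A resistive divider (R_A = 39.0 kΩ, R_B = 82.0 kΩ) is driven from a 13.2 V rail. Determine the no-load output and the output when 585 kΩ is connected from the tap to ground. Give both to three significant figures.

Open-circuit: V = 13.2 × 82.0/(39.0 + 82.0) = 8.95 V.
With the load, R_B becomes R_B‖R_L = 71.92 kΩ, so V = 13.2 × 71.92/110.9 = 8.56 V.

Unloaded: 8.95 V; loaded: 8.56 V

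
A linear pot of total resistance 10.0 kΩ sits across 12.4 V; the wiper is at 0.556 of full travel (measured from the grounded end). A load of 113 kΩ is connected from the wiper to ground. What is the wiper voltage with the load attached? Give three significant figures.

V ≈ 6.75 V

The wiper splits the pot into (1−α)R = 4.440 kΩ above and αR = 5.560 kΩ below.
Lower section ‖ load = 5.299 kΩ.
V_wiper = 12.4 × 5.299/(4.440 + 5.299) = 6.75 V.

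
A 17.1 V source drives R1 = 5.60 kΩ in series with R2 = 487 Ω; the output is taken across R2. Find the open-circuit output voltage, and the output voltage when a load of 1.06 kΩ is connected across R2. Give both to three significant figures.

Unloaded: 1.37 V; loaded: 0.962 V

Open-circuit: V = 17.1 × 487/(5600 + 487) = 1.37 V.
With the load, R2 becomes R2‖R_L = 333.7 Ω, so V = 17.1 × 333.7/5934 = 0.962 V.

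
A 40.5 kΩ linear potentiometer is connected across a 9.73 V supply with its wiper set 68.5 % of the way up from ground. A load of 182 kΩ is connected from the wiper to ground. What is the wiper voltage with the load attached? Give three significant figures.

The wiper splits the pot into (1−α)R = 12.76 kΩ above and αR = 27.74 kΩ below.
Lower section ‖ load = 24.07 kΩ.
V_wiper = 9.73 × 24.07/(12.76 + 24.07) = 6.36 V.

V ≈ 6.36 V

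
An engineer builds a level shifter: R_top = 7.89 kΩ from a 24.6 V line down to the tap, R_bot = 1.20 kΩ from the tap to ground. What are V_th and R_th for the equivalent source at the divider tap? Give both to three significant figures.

V_th = 3.25 V, R_th = 1.04 kΩ

V_th is the open-circuit tap voltage: 24.6 × 1.20/(7.89 + 1.20) = 3.25 V.
With the supply zeroed, R_top and R_bot appear in parallel from the tap: R_th = R_top‖R_bot = (7.89 × 1.20)/9.090 = 1.04 kΩ.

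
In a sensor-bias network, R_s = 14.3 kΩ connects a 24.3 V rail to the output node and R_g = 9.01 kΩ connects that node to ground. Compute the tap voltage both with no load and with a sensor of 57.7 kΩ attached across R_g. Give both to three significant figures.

Open-circuit: V = 24.3 × 9.01/(14.3 + 9.01) = 9.39 V.
With the load, R_g becomes R_g‖R_L = 7.793 kΩ, so V = 24.3 × 7.793/22.09 = 8.57 V.

Unloaded: 9.39 V; loaded: 8.57 V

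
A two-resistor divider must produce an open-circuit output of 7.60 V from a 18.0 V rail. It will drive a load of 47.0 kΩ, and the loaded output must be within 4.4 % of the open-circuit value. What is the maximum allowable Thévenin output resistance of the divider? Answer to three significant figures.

R_th ≤ 2.16 kΩ

Loading drop = R_th/(R_th + R_L) ≤ 0.0440, so R_th ≤ R_L · ε/(1−ε) = 47.0 kΩ × 0.0440/0.9560 = 2.16 kΩ.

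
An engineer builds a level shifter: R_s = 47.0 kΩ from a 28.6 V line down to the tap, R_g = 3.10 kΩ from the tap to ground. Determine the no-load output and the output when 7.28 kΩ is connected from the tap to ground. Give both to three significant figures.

Unloaded: 1.77 V; loaded: 1.26 V

Open-circuit: V = 28.6 × 3.10/(47.0 + 3.10) = 1.77 V.
With the load, R_g becomes R_g‖R_L = 2.174 kΩ, so V = 28.6 × 2.174/49.17 = 1.26 V.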